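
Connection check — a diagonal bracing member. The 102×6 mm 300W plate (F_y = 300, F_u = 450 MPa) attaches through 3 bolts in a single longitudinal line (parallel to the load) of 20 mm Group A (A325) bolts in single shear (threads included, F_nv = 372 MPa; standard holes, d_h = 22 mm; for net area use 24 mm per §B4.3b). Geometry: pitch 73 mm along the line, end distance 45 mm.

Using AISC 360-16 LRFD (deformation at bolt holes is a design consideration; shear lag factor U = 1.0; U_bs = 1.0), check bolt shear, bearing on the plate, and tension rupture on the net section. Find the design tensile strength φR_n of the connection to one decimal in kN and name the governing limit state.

Bolt shear: A_b = π(20)²/4 = 314.16 mm². φR_n = 0.75 × 372 × 314.16 × 3 × 1 = 263.0 kN.
Bearing (6 mm plate, F_u = 450 MPa): end bolts L_c = 45 − 22/2 = 34, R_n = min(1.2×34×6×450, 2.4×20×6×450) = 110.16 kN/bolt; interior L_c = 73 − 22 = 51, R_n = 129.6 kN/bolt. φR_n = 0.75 × (1×110.16 + 2×129.6) = 277.0 kN.
Tension rupture (net): A_n = (102 − 1×24)×6 = 468 mm² (U = 1.0, A_e = A_n). φR_n = 0.75 × 450 × 468 = 158.0 kN.
Governing: min(263.0, 277.0, 158.0) = 158.0 kN → net-section rupture.

158.0 kN (net-section rupture governs)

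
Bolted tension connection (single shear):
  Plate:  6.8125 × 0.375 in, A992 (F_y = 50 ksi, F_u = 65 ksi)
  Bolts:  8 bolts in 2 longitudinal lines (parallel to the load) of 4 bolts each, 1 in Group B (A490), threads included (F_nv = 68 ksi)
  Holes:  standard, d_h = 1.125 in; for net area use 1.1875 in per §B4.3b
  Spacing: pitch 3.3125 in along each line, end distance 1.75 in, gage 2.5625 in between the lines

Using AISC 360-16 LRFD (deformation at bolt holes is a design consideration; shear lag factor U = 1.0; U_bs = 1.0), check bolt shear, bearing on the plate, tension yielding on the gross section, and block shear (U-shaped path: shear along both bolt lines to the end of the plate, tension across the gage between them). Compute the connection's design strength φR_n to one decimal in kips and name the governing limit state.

Bolt shear: A_b = π(1)²/4 = 0.7854 in². φR_n = 0.75 × 68 × 0.7854 × 8 × 1 = 320.4 kips.
Bearing (0.375 in plate, F_u = 65 ksi): end bolts L_c = 1.75 − 1.125/2 = 1.1875, R_n = min(1.2×1.1875×0.375×65, 2.4×1×0.375×65) = 34.734 kips/bolt; interior L_c = 3.3125 − 1.125 = 2.1875, R_n = 58.5 kips/bolt. φR_n = 0.75 × (2×34.734 + 6×58.5) = 315.4 kips.
Tension yield (gross): A_g = 6.8125×0.375 = 2.5547 in². φR_n = 0.90 × 50 × 2.5547 = 115.0 kips.
Block shear: shear path 2×[1.75+3×3.3125] = 2×11.6875 in, A_gv = 8.7656, A_nv = 2×(11.6875 − 3.5×1.1875)×0.375 = 5.6484 in²; tension across gage: (2.5625 − 1×1.1875)×0.375 = 0.51563 in². R_n = min(0.6×65×5.6484, 0.6×50×8.7656) + 1.0×65×0.51563 = min(220.29, 262.97) + 33.516 = 253.81 kips. φR_n = 0.75 × 253.81 = 190.4 kips.
Governing: min(320.4, 315.4, 115.0, 190.4) = 115.0 kips → gross-section yield.

115.0 kips (gross-section yield governs)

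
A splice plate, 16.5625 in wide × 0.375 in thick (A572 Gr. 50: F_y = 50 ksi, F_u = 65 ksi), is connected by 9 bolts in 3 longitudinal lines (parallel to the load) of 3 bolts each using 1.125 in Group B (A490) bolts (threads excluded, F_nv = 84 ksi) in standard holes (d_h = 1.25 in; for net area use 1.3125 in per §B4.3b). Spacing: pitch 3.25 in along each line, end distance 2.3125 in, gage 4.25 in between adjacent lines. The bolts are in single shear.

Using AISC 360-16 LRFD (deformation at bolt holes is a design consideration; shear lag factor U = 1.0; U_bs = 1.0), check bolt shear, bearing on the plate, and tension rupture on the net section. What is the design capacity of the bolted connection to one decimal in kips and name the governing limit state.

Bolt shear: A_b = π(1.125)²/4 = 0.99402 in². φR_n = 0.75 × 84 × 0.99402 × 9 × 1 = 563.6 kips.
Bearing (0.375 in plate, F_u = 65 ksi): end bolts L_c = 2.3125 − 1.25/2 = 1.6875, R_n = min(1.2×1.6875×0.375×65, 2.4×1.125×0.375×65) = 49.359 kips/bolt; interior L_c = 3.25 − 1.25 = 2, R_n = 58.5 kips/bolt. φR_n = 0.75 × (3×49.359 + 6×58.5) = 374.3 kips.
Tension rupture (net): A_n = (16.5625 − 3×1.3125)×0.375 = 4.7344 in² (U = 1.0, A_e = A_n). φR_n = 0.75 × 65 × 4.7344 = 230.8 kips.
Governing: min(563.6, 374.3, 230.8) = 230.8 kips → net-section rupture.

230.8 kips (net-section rupture governs)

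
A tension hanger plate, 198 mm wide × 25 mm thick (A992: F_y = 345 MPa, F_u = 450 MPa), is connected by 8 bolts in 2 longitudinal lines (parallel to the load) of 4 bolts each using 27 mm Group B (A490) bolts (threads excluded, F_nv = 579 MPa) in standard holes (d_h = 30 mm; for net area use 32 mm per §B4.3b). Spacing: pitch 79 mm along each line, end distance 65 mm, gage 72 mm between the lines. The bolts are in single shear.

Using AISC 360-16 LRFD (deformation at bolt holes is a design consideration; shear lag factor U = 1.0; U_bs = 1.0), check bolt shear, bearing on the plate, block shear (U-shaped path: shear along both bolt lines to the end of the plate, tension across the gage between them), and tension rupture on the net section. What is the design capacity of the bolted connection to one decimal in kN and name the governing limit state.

Bolt shear: A_b = π(27)²/4 = 572.56 mm². φR_n = 0.75 × 579 × 572.56 × 8 × 1 = 1989.1 kN.
Bearing (25 mm plate, F_u = 450 MPa): end bolts L_c = 65 − 30/2 = 50, R_n = min(1.2×50×25×450, 2.4×27×25×450) = 675 kN/bolt; interior L_c = 79 − 30 = 49, R_n = 661.5 kN/bolt. φR_n = 0.75 × (2×675 + 6×661.5) = 3989.3 kN.
Block shear: shear path 2×[65+3×79] = 2×302 mm, A_gv = 15100, A_nv = 2×(302 − 3.5×32)×25 = 9500 mm²; tension across gage: (72 − 1×32)×25 = 1000 mm². R_n = min(0.6×450×9500, 0.6×345×15100) + 1.0×450×1000 = min(2565, 3125.7) + 450 = 3015 kN. φR_n = 0.75 × 3015 = 2261.3 kN.
Tension rupture (net): A_n = (198 − 2×32)×25 = 3350 mm² (U = 1.0, A_e = A_n). φR_n = 0.75 × 450 × 3350 = 1130.6 kN.
Governing: min(1989.1, 3989.3, 2261.3, 1130.6) = 1130.6 kN → net-section rupture.

1130.6 kN (net-section rupture governs)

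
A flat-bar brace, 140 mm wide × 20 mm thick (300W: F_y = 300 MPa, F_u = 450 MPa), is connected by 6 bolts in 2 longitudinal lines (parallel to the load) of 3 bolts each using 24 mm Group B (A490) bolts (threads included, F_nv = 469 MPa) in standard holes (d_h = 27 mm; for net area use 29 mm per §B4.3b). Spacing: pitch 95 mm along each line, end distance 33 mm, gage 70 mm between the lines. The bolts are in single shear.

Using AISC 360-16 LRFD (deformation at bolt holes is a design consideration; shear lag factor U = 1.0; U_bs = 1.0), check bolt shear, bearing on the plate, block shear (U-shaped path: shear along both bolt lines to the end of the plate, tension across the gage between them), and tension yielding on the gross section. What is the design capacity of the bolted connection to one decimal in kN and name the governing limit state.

Bolt shear: A_b = π(24)²/4 = 452.39 mm². φR_n = 0.75 × 469 × 452.39 × 6 × 1 = 954.8 kN.
Bearing (20 mm plate, F_u = 450 MPa): end bolts L_c = 33 − 27/2 = 19.5, R_n = min(1.2×19.5×20×450, 2.4×24×20×450) = 210.6 kN/bolt; interior L_c = 95 − 27 = 68, R_n = 518.4 kN/bolt. φR_n = 0.75 × (2×210.6 + 4×518.4) = 1871.1 kN.
Block shear: shear path 2×[33+2×95] = 2×223 mm, A_gv = 8920, A_nv = 2×(223 − 2.5×29)×20 = 6020 mm²; tension across gage: (70 − 1×29)×20 = 820 mm². R_n = min(0.6×450×6020, 0.6×300×8920) + 1.0×450×820 = min(1625.4, 1605.6) + 369 = 1974.6 kN. φR_n = 0.75 × 1974.6 = 1481.0 kN.
Tension yield (gross): A_g = 140×20 = 2800 mm². φR_n = 0.90 × 300 × 2800 = 756.0 kN.
Governing: min(954.8, 1871.1, 1481.0, 756.0) = 756.0 kN → gross-section yield.

756.0 kN (gross-section yield governs)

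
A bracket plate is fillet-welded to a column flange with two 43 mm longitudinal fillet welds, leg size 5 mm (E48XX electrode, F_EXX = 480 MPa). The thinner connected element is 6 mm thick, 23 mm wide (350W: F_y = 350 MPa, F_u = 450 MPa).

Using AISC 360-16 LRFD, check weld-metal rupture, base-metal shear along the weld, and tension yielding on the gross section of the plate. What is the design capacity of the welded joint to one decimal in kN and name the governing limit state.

Weld metal: throat = 0.707×5 = 3.535 mm, L = 2×43 = 86 mm. φR_n = 0.75 × 0.6 × 480 × 3.535 × 86 = 65.7 kN.
Base metal shear (6 mm plate): yield φR_n = 1.0×0.6×350×6×86 = 108.4 kN; rupture φR_n = 0.75×0.6×450×6×86 = 104.5 kN; take 104.5 kN (rupture).
Tension yield (gross): A_g = 23×6 = 138 mm². φR_n = 0.90 × 350 × 138 = 43.5 kN.
Governing: min(65.7, 104.5, 43.5) = 43.5 kN → gross-section yield.

43.5 kN (gross-section yield governs)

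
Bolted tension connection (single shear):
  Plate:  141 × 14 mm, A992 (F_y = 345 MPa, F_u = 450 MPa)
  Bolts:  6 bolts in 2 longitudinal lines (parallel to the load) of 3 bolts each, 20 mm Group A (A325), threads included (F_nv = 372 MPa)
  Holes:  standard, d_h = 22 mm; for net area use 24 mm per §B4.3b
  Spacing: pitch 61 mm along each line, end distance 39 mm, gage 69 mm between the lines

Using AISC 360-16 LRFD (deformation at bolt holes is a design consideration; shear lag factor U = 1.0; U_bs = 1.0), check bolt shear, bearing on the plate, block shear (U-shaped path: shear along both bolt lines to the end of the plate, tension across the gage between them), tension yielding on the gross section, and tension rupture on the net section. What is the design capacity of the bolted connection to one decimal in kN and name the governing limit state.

Bolt shear: A_b = π(20)²/4 = 314.16 mm². φR_n = 0.75 × 372 × 314.16 × 6 × 1 = 525.9 kN.
Bearing (14 mm plate, F_u = 450 MPa): end bolts L_c = 39 − 22/2 = 28, R_n = min(1.2×28×14×450, 2.4×20×14×450) = 211.68 kN/bolt; interior L_c = 61 − 22 = 39, R_n = 294.84 kN/bolt. φR_n = 0.75 × (2×211.68 + 4×294.84) = 1202.0 kN.
Block shear: shear path 2×[39+2×61] = 2×161 mm, A_gv = 4508, A_nv = 2×(161 − 2.5×24)×14 = 2828 mm²; tension across gage: (69 − 1×24)×14 = 630 mm². R_n = min(0.6×450×2828, 0.6×345×4508) + 1.0×450×630 = min(763.56, 933.16) + 283.5 = 1047.1 kN. φR_n = 0.75 × 1047.1 = 785.3 kN.
Tension yield (gross): A_g = 141×14 = 1974 mm². φR_n = 0.90 × 345 × 1974 = 612.9 kN.
Tension rupture (net): A_n = (141 − 2×24)×14 = 1302 mm² (U = 1.0, A_e = A_n). φR_n = 0.75 × 450 × 1302 = 439.4 kN.
Governing: min(525.9, 1202.0, 785.3, 612.9, 439.4) = 439.4 kN → net-section rupture.

439.4 kN (net-section rupture governs)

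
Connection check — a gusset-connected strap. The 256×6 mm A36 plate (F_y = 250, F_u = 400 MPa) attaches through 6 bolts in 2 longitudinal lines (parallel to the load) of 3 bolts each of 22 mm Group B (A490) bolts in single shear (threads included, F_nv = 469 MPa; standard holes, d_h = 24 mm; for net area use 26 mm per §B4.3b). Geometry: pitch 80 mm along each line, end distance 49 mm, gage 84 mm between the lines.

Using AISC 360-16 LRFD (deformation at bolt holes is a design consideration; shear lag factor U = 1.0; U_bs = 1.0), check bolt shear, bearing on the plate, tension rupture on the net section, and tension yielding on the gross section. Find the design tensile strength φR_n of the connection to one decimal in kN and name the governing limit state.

345.6 kN (gross-section yield governs)

Bolt shear: A_b = π(22)²/4 = 380.13 mm². φR_n = 0.75 × 469 × 380.13 × 6 × 1 = 802.3 kN.
Bearing (6 mm plate, F_u = 400 MPa): end bolts L_c = 49 − 24/2 = 37, R_n = min(1.2×37×6×400, 2.4×22×6×400) = 106.56 kN/bolt; interior L_c = 80 − 24 = 56, R_n = 126.72 kN/bolt. φR_n = 0.75 × (2×106.56 + 4×126.72) = 540.0 kN.
Tension rupture (net): A_n = (256 − 2×26)×6 = 1224 mm² (U = 1.0, A_e = A_n). φR_n = 0.75 × 400 × 1224 = 367.2 kN.
Tension yield (gross): A_g = 256×6 = 1536 mm². φR_n = 0.90 × 250 × 1536 = 345.6 kN.
Governing: min(802.3, 540.0, 367.2, 345.6) = 345.6 kN → gross-section yield.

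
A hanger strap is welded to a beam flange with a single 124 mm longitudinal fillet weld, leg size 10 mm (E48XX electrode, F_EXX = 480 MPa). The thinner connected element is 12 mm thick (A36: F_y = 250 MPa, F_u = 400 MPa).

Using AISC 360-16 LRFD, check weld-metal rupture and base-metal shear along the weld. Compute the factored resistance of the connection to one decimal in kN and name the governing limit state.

Weld metal: throat = 0.707×10 = 7.07 mm, L = 124 mm. φR_n = 0.75 × 0.6 × 480 × 7.07 × 124 = 189.4 kN.
Base metal shear (12 mm plate): yield φR_n = 1.0×0.6×250×12×124 = 223.2 kN; rupture φR_n = 0.75×0.6×400×12×124 = 267.8 kN; take 223.2 kN (yield).
Governing: min(189.4, 223.2) = 189.4 kN → weld metal.

189.4 kN (weld metal governs)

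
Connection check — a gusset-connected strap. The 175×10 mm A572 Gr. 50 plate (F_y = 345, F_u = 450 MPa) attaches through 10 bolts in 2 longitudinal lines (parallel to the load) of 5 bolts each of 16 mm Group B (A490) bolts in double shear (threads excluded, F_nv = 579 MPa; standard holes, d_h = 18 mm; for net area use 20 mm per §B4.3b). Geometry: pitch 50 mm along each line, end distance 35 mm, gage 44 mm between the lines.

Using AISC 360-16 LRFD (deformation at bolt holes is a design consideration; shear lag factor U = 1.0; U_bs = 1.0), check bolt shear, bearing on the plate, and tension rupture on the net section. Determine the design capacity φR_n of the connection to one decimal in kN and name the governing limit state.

Bolt shear: A_b = π(16)²/4 = 201.06 mm². φR_n = 0.75 × 579 × 201.06 × 10 × 2 = 1746.2 kN.
Bearing (10 mm plate, F_u = 450 MPa): end bolts L_c = 35 − 18/2 = 26, R_n = min(1.2×26×10×450, 2.4×16×10×450) = 140.4 kN/bolt; interior L_c = 50 − 18 = 32, R_n = 172.8 kN/bolt. φR_n = 0.75 × (2×140.4 + 8×172.8) = 1247.4 kN.
Tension rupture (net): A_n = (175 − 2×20)×10 = 1350 mm² (U = 1.0, A_e = A_n). φR_n = 0.75 × 450 × 1350 = 455.6 kN.
Governing: min(1746.2, 1247.4, 455.6) = 455.6 kN → net-section rupture.

455.6 kN (net-section rupture governs)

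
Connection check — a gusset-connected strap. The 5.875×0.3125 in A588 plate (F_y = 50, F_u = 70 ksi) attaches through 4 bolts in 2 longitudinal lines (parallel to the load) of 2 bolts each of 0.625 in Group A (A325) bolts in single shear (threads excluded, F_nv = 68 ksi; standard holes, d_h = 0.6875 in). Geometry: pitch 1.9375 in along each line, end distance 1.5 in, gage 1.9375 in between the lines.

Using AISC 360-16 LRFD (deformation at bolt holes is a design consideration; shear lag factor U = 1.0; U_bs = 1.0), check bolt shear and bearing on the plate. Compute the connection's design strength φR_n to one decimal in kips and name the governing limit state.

62.6 kips (bolt shear governs)

Bolt shear: A_b = π(0.625)²/4 = 0.3068 in². φR_n = 0.75 × 68 × 0.3068 × 4 × 1 = 62.6 kips.
Bearing (0.3125 in plate, F_u = 70 ksi): end bolts L_c = 1.5 − 0.6875/2 = 1.15625, R_n = min(1.2×1.15625×0.3125×70, 2.4×0.625×0.3125×70) = 30.352 kips/bolt; interior L_c = 1.9375 − 0.6875 = 1.25, R_n = 32.813 kips/bolt. φR_n = 0.75 × (2×30.352 + 2×32.813) = 94.7 kips.
Governing: min(62.6, 94.7) = 62.6 kips → bolt shear.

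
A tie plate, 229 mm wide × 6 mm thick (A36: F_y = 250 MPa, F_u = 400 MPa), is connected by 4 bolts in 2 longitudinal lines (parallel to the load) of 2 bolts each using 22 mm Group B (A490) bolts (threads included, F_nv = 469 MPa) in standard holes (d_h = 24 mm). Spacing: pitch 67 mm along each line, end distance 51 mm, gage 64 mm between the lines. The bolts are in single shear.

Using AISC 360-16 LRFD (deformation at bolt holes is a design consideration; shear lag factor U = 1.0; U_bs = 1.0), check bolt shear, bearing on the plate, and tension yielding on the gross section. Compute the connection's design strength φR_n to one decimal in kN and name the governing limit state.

309.2 kN (gross-section yield governs)

Bolt shear: A_b = π(22)²/4 = 380.13 mm². φR_n = 0.75 × 469 × 380.13 × 4 × 1 = 534.8 kN.
Bearing (6 mm plate, F_u = 400 MPa): end bolts L_c = 51 − 24/2 = 39, R_n = min(1.2×39×6×400, 2.4×22×6×400) = 112.32 kN/bolt; interior L_c = 67 − 24 = 43, R_n = 123.84 kN/bolt. φR_n = 0.75 × (2×112.32 + 2×123.84) = 354.2 kN.
Tension yield (gross): A_g = 229×6 = 1374 mm². φR_n = 0.90 × 250 × 1374 = 309.2 kN.
Governing: min(534.8, 354.2, 309.2) = 309.2 kN → gross-section yield.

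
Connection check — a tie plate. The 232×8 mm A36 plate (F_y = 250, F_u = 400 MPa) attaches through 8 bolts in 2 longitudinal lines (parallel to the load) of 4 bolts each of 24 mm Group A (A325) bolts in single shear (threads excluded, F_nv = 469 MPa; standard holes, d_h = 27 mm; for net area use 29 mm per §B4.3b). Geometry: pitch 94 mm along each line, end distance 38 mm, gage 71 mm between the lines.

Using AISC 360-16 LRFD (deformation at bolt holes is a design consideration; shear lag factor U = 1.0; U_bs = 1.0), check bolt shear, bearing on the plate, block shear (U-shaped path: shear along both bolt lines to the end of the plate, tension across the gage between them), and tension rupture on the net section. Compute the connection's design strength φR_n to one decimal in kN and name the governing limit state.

Bolt shear: A_b = π(24)²/4 = 452.39 mm². φR_n = 0.75 × 469 × 452.39 × 8 × 1 = 1273.0 kN.
Bearing (8 mm plate, F_u = 400 MPa): end bolts L_c = 38 − 27/2 = 24.5, R_n = min(1.2×24.5×8×400, 2.4×24×8×400) = 94.08 kN/bolt; interior L_c = 94 − 27 = 67, R_n = 184.32 kN/bolt. φR_n = 0.75 × (2×94.08 + 6×184.32) = 970.6 kN.
Block shear: shear path 2×[38+3×94] = 2×320 mm, A_gv = 5120, A_nv = 2×(320 − 3.5×29)×8 = 3496 mm²; tension across gage: (71 − 1×29)×8 = 336 mm². R_n = min(0.6×400×3496, 0.6×250×5120) + 1.0×400×336 = min(839.04, 768) + 134.4 = 902.4 kN. φR_n = 0.75 × 902.4 = 676.8 kN.
Tension rupture (net): A_n = (232 − 2×29)×8 = 1392 mm² (U = 1.0, A_e = A_n). φR_n = 0.75 × 400 × 1392 = 417.6 kN.
Governing: min(1273.0, 970.6, 676.8, 417.6) = 417.6 kN → net-section rupture.

417.6 kN (net-section rupture governs)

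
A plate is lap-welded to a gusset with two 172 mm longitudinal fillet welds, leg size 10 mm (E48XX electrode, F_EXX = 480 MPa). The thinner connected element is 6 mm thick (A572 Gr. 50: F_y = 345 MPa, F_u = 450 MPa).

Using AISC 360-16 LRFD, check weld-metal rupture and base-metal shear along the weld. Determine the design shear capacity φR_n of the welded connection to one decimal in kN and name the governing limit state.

Weld metal: throat = 0.707×10 = 7.07 mm, L = 2×172 = 344 mm. φR_n = 0.75 × 0.6 × 480 × 7.07 × 344 = 525.3 kN.
Base metal shear (6 mm plate): yield φR_n = 1.0×0.6×345×6×344 = 427.2 kN; rupture φR_n = 0.75×0.6×450×6×344 = 418.0 kN; take 418.0 kN (rupture).
Governing: min(525.3, 418.0) = 418.0 kN → base-metal shear.

418.0 kN (base-metal shear governs)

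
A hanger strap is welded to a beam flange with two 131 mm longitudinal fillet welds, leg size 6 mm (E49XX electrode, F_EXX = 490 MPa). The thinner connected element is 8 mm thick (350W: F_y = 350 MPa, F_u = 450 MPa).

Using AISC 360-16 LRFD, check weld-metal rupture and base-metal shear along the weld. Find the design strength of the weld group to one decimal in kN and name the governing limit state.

Weld metal: throat = 0.707×6 = 4.242 mm, L = 2×131 = 262 mm. φR_n = 0.75 × 0.6 × 490 × 4.242 × 262 = 245.1 kN.
Base metal shear (8 mm plate): yield φR_n = 1.0×0.6×350×8×262 = 440.2 kN; rupture φR_n = 0.75×0.6×450×8×262 = 424.4 kN; take 424.4 kN (rupture).
Governing: min(245.1, 424.4) = 245.1 kN → weld metal.

245.1 kN (weld metal governs)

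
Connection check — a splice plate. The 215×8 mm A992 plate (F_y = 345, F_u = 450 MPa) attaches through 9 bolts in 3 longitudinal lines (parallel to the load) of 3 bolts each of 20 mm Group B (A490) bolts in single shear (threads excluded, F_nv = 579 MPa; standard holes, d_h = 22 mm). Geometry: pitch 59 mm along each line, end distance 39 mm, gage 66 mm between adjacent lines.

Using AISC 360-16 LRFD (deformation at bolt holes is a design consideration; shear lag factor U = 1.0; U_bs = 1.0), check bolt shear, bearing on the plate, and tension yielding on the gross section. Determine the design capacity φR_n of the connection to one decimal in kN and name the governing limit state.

534.1 kN (gross-section yield governs)

Bolt shear: A_b = π(20)²/4 = 314.16 mm². φR_n = 0.75 × 579 × 314.16 × 9 × 1 = 1227.8 kN.
Bearing (8 mm plate, F_u = 450 MPa): end bolts L_c = 39 − 22/2 = 28, R_n = min(1.2×28×8×450, 2.4×20×8×450) = 120.96 kN/bolt; interior L_c = 59 − 22 = 37, R_n = 159.84 kN/bolt. φR_n = 0.75 × (3×120.96 + 6×159.84) = 991.4 kN.
Tension yield (gross): A_g = 215×8 = 1720 mm². φR_n = 0.90 × 345 × 1720 = 534.1 kN.
Governing: min(1227.8, 991.4, 534.1) = 534.1 kN → gross-section yield.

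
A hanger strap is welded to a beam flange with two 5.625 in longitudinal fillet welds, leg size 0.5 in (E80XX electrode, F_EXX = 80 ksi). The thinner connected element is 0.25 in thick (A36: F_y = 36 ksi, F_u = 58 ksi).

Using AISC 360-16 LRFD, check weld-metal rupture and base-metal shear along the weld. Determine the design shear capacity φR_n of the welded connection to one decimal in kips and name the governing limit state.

60.8 kips (base-metal shear governs)

Weld metal: throat = 0.707×0.5 = 0.3535 in, L = 2×5.625 = 11.25 in. φR_n = 0.75 × 0.6 × 80 × 0.3535 × 11.25 = 143.2 kips.
Base metal shear (0.25 in plate): yield φR_n = 1.0×0.6×36×0.25×11.25 = 60.8 kips; rupture φR_n = 0.75×0.6×58×0.25×11.25 = 73.4 kips; take 60.8 kips (yield).
Governing: min(143.2, 60.8) = 60.8 kips → base-metal shear.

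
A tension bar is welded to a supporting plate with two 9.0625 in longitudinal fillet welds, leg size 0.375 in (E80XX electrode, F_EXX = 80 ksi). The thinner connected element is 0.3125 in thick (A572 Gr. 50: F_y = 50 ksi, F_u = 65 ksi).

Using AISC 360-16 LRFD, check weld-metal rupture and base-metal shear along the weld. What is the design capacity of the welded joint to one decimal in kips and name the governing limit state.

165.7 kips (base-metal shear governs)

Weld metal: throat = 0.707×0.375 = 0.26513 in, L = 2×9.0625 = 18.125 in. φR_n = 0.75 × 0.6 × 80 × 0.26513 × 18.125 = 173.0 kips.
Base metal shear (0.3125 in plate): yield φR_n = 1.0×0.6×50×0.3125×18.125 = 169.9 kips; rupture φR_n = 0.75×0.6×65×0.3125×18.125 = 165.7 kips; take 165.7 kips (rupture).
Governing: min(173.0, 165.7) = 165.7 kips → base-metal shear.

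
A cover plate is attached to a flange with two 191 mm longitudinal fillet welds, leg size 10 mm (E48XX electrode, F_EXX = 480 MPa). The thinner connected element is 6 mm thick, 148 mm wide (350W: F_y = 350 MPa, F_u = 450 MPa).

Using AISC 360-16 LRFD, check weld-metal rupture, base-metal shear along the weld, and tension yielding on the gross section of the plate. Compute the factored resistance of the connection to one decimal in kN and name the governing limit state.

279.7 kN (gross-section yield governs)

Weld metal: throat = 0.707×10 = 7.07 mm, L = 2×191 = 382 mm. φR_n = 0.75 × 0.6 × 480 × 7.07 × 382 = 583.4 kN.
Base metal shear (6 mm plate): yield φR_n = 1.0×0.6×350×6×382 = 481.3 kN; rupture φR_n = 0.75×0.6×450×6×382 = 464.1 kN; take 464.1 kN (rupture).
Tension yield (gross): A_g = 148×6 = 888 mm². φR_n = 0.90 × 350 × 888 = 279.7 kN.
Governing: min(583.4, 464.1, 279.7) = 279.7 kN → gross-section yield.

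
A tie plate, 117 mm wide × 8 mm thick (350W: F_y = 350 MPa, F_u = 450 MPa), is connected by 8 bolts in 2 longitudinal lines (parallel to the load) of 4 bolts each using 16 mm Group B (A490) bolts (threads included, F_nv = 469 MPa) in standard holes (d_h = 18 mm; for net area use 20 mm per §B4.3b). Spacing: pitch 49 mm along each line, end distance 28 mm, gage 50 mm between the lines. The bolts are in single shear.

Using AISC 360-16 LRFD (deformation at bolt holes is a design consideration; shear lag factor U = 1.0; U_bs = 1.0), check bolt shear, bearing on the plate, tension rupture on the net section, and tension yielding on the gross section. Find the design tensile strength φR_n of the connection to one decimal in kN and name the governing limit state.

207.9 kN (net-section rupture governs)

Bolt shear: A_b = π(16)²/4 = 201.06 mm². φR_n = 0.75 × 469 × 201.06 × 8 × 1 = 565.8 kN.
Bearing (8 mm plate, F_u = 450 MPa): end bolts L_c = 28 − 18/2 = 19, R_n = min(1.2×19×8×450, 2.4×16×8×450) = 82.08 kN/bolt; interior L_c = 49 − 18 = 31, R_n = 133.92 kN/bolt. φR_n = 0.75 × (2×82.08 + 6×133.92) = 725.8 kN.
Tension rupture (net): A_n = (117 − 2×20)×8 = 616 mm² (U = 1.0, A_e = A_n). φR_n = 0.75 × 450 × 616 = 207.9 kN.
Tension yield (gross): A_g = 117×8 = 936 mm². φR_n = 0.90 × 350 × 936 = 294.8 kN.
Governing: min(565.8, 725.8, 207.9, 294.8) = 207.9 kN → net-section rupture.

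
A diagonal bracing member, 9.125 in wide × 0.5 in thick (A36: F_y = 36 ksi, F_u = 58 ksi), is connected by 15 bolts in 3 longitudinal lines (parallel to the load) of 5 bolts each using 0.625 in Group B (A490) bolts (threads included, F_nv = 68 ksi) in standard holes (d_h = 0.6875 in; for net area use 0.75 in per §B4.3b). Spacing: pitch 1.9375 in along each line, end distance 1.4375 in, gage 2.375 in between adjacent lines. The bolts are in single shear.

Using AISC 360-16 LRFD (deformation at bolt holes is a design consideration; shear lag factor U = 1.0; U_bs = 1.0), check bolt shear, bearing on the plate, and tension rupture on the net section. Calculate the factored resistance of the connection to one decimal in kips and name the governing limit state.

Bolt shear: A_b = π(0.625)²/4 = 0.3068 in². φR_n = 0.75 × 68 × 0.3068 × 15 × 1 = 234.7 kips.
Bearing (0.5 in plate, F_u = 58 ksi): end bolts L_c = 1.4375 − 0.6875/2 = 1.09375, R_n = min(1.2×1.09375×0.5×58, 2.4×0.625×0.5×58) = 38.063 kips/bolt; interior L_c = 1.9375 − 0.6875 = 1.25, R_n = 43.5 kips/bolt. φR_n = 0.75 × (3×38.063 + 12×43.5) = 477.1 kips.
Tension rupture (net): A_n = (9.125 − 3×0.75)×0.5 = 3.4375 in² (U = 1.0, A_e = A_n). φR_n = 0.75 × 58 × 3.4375 = 149.5 kips.
Governing: min(234.7, 477.1, 149.5) = 149.5 kips → net-section rupture.

149.5 kips (net-section rupture governs)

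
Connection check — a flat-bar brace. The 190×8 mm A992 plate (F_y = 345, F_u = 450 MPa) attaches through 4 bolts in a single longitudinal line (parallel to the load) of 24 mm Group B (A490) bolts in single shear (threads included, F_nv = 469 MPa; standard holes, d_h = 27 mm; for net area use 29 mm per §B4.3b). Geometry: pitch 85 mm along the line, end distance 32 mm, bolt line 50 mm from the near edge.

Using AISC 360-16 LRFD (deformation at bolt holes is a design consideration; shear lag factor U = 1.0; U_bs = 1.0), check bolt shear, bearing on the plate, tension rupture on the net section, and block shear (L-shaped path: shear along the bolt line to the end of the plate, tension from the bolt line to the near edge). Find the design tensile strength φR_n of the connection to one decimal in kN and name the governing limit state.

396.4 kN (block shear governs)

Bolt shear: A_b = π(24)²/4 = 452.39 mm². φR_n = 0.75 × 469 × 452.39 × 4 × 1 = 636.5 kN.
Bearing (8 mm plate, F_u = 450 MPa): end bolts L_c = 32 − 27/2 = 18.5, R_n = min(1.2×18.5×8×450, 2.4×24×8×450) = 79.92 kN/bolt; interior L_c = 85 − 27 = 58, R_n = 207.36 kN/bolt. φR_n = 0.75 × (1×79.92 + 3×207.36) = 526.5 kN.
Tension rupture (net): A_n = (190 − 1×29)×8 = 1288 mm² (U = 1.0, A_e = A_n). φR_n = 0.75 × 450 × 1288 = 434.7 kN.
Block shear: shear path 1×[32+3×85] = 1×287 mm, A_gv = 2296, A_nv = 1×(287 − 3.5×29)×8 = 1484 mm²; tension to near edge: (50 − 0.5×29)×8 = 284 mm². R_n = min(0.6×450×1484, 0.6×345×2296) + 1.0×450×284 = min(400.68, 475.27) + 127.8 = 528.48 kN. φR_n = 0.75 × 528.48 = 396.4 kN.
Governing: min(636.5, 526.5, 434.7, 396.4) = 396.4 kN → block shear.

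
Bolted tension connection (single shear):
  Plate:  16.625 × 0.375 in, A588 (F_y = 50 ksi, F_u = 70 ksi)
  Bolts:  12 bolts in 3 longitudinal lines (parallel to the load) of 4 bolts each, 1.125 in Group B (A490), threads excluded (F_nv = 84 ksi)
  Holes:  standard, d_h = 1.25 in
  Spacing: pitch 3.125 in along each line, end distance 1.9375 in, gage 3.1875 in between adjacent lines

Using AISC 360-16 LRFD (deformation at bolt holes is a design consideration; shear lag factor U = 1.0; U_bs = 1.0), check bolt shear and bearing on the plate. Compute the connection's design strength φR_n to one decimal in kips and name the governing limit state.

491.7 kips (bearing governs)

Bolt shear: A_b = π(1.125)²/4 = 0.99402 in². φR_n = 0.75 × 84 × 0.99402 × 12 × 1 = 751.5 kips.
Bearing (0.375 in plate, F_u = 70 ksi): end bolts L_c = 1.9375 − 1.25/2 = 1.3125, R_n = min(1.2×1.3125×0.375×70, 2.4×1.125×0.375×70) = 41.344 kips/bolt; interior L_c = 3.125 − 1.25 = 1.875, R_n = 59.063 kips/bolt. φR_n = 0.75 × (3×41.344 + 9×59.063) = 491.7 kips.
Governing: min(751.5, 491.7) = 491.7 kips → bearing.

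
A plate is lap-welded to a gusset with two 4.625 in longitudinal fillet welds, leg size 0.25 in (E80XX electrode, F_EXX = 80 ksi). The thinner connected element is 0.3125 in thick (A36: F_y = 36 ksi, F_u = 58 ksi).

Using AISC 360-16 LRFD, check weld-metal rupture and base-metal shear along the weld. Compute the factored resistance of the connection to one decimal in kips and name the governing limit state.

Weld metal: throat = 0.707×0.25 = 0.17675 in, L = 2×4.625 = 9.25 in. φR_n = 0.75 × 0.6 × 80 × 0.17675 × 9.25 = 58.9 kips.
Base metal shear (0.3125 in plate): yield φR_n = 1.0×0.6×36×0.3125×9.25 = 62.4 kips; rupture φR_n = 0.75×0.6×58×0.3125×9.25 = 75.4 kips; take 62.4 kips (yield).
Governing: min(58.9, 62.4) = 58.9 kips → weld metal.

58.9 kips (weld metal governs)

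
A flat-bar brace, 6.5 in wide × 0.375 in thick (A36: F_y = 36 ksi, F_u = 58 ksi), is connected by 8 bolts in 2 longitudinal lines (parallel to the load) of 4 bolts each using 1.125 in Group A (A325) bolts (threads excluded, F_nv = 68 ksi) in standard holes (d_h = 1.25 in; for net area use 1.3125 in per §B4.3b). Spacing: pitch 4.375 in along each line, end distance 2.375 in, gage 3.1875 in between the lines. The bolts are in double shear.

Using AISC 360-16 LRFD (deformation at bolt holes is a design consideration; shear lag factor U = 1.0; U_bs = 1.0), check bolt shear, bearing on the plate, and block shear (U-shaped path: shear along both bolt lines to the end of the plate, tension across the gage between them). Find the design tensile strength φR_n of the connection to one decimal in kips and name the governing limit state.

Bolt shear: A_b = π(1.125)²/4 = 0.99402 in². φR_n = 0.75 × 68 × 0.99402 × 8 × 2 = 811.1 kips.
Bearing (0.375 in plate, F_u = 58 ksi): end bolts L_c = 2.375 − 1.25/2 = 1.75, R_n = min(1.2×1.75×0.375×58, 2.4×1.125×0.375×58) = 45.675 kips/bolt; interior L_c = 4.375 − 1.25 = 3.125, R_n = 58.725 kips/bolt. φR_n = 0.75 × (2×45.675 + 6×58.725) = 332.8 kips.
Block shear: shear path 2×[2.375+3×4.375] = 2×15.5 in, A_gv = 11.625, A_nv = 2×(15.5 − 3.5×1.3125)×0.375 = 8.1797 in²; tension across gage: (3.1875 − 1×1.3125)×0.375 = 0.70313 in². R_n = min(0.6×58×8.1797, 0.6×36×11.625) + 1.0×58×0.70313 = min(284.65, 251.1) + 40.782 = 291.88 kips. φR_n = 0.75 × 291.88 = 218.9 kips.
Governing: min(811.1, 332.8, 218.9) = 218.9 kips → block shear.

218.9 kips (block shear governs)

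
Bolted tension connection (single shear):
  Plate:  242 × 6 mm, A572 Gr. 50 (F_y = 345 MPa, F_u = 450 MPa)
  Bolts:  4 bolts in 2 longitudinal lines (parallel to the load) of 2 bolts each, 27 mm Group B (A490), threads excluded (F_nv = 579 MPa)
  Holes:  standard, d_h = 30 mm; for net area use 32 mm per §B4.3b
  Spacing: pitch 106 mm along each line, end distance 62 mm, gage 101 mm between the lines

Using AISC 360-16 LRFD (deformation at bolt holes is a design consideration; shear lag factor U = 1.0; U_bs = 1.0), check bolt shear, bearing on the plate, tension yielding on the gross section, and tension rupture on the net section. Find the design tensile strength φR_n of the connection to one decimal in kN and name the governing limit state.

Bolt shear: A_b = π(27)²/4 = 572.56 mm². φR_n = 0.75 × 579 × 572.56 × 4 × 1 = 994.5 kN.
Bearing (6 mm plate, F_u = 450 MPa): end bolts L_c = 62 − 30/2 = 47, R_n = min(1.2×47×6×450, 2.4×27×6×450) = 152.28 kN/bolt; interior L_c = 106 − 30 = 76, R_n = 174.96 kN/bolt. φR_n = 0.75 × (2×152.28 + 2×174.96) = 490.9 kN.
Tension yield (gross): A_g = 242×6 = 1452 mm². φR_n = 0.90 × 345 × 1452 = 450.8 kN.
Tension rupture (net): A_n = (242 − 2×32)×6 = 1068 mm² (U = 1.0, A_e = A_n). φR_n = 0.75 × 450 × 1068 = 360.5 kN.
Governing: min(994.5, 490.9, 450.8, 360.5) = 360.5 kN → net-section rupture.

360.5 kN (net-section rupture governs)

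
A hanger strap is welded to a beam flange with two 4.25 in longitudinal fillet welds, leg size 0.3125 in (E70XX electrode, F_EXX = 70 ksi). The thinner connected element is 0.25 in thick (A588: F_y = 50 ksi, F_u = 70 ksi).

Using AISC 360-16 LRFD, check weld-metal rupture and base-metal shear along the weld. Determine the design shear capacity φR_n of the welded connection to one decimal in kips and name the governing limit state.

Weld metal: throat = 0.707×0.3125 = 0.22094 in, L = 2×4.25 = 8.5 in. φR_n = 0.75 × 0.6 × 70 × 0.22094 × 8.5 = 59.2 kips.
Base metal shear (0.25 in plate): yield φR_n = 1.0×0.6×50×0.25×8.5 = 63.8 kips; rupture φR_n = 0.75×0.6×70×0.25×8.5 = 66.9 kips; take 63.8 kips (yield).
Governing: min(59.2, 63.8) = 59.2 kips → weld metal.

59.2 kips (weld metal governs)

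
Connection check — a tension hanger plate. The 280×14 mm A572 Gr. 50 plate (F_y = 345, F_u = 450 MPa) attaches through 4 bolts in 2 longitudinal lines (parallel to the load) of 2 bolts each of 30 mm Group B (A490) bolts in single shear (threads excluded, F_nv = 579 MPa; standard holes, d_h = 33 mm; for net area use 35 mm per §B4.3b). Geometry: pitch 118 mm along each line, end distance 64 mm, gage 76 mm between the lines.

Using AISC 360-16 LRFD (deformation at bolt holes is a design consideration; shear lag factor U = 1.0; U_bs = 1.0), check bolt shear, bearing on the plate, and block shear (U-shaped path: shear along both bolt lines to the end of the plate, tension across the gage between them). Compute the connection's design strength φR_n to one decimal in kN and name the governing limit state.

928.0 kN (block shear governs)

Bolt shear: A_b = π(30)²/4 = 706.86 mm². φR_n = 0.75 × 579 × 706.86 × 4 × 1 = 1227.8 kN.
Bearing (14 mm plate, F_u = 450 MPa): end bolts L_c = 64 − 33/2 = 47.5, R_n = min(1.2×47.5×14×450, 2.4×30×14×450) = 359.1 kN/bolt; interior L_c = 118 − 33 = 85, R_n = 453.6 kN/bolt. φR_n = 0.75 × (2×359.1 + 2×453.6) = 1219.1 kN.
Block shear: shear path 2×[64+1×118] = 2×182 mm, A_gv = 5096, A_nv = 2×(182 − 1.5×35)×14 = 3626 mm²; tension across gage: (76 − 1×35)×14 = 574 mm². R_n = min(0.6×450×3626, 0.6×345×5096) + 1.0×450×574 = min(979.02, 1054.9) + 258.3 = 1237.3 kN. φR_n = 0.75 × 1237.3 = 928.0 kN.
Governing: min(1227.8, 1219.1, 928.0) = 928.0 kN → block shear.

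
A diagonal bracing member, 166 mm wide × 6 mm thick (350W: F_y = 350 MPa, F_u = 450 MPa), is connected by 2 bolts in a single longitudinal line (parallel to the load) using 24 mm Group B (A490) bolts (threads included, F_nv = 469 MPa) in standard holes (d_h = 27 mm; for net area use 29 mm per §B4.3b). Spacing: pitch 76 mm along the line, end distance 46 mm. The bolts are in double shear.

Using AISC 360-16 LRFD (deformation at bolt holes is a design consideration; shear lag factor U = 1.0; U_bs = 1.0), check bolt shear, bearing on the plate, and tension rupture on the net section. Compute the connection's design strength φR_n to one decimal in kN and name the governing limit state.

195.6 kN (bearing governs)

Bolt shear: A_b = π(24)²/4 = 452.39 mm². φR_n = 0.75 × 469 × 452.39 × 2 × 2 = 636.5 kN.
Bearing (6 mm plate, F_u = 450 MPa): end bolts L_c = 46 − 27/2 = 32.5, R_n = min(1.2×32.5×6×450, 2.4×24×6×450) = 105.3 kN/bolt; interior L_c = 76 − 27 = 49, R_n = 155.52 kN/bolt. φR_n = 0.75 × (1×105.3 + 1×155.52) = 195.6 kN.
Tension rupture (net): A_n = (166 − 1×29)×6 = 822 mm² (U = 1.0, A_e = A_n). φR_n = 0.75 × 450 × 822 = 277.4 kN.
Governing: min(636.5, 195.6, 277.4) = 195.6 kN → bearing.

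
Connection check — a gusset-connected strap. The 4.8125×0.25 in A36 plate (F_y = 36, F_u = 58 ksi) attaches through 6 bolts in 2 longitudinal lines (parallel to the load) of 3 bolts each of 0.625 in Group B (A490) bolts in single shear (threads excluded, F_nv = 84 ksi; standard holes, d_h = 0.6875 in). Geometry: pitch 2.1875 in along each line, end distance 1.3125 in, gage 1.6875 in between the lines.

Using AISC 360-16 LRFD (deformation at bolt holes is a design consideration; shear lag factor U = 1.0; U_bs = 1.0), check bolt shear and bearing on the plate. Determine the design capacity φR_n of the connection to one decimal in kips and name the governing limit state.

Bolt shear: A_b = π(0.625)²/4 = 0.3068 in². φR_n = 0.75 × 84 × 0.3068 × 6 × 1 = 116.0 kips.
Bearing (0.25 in plate, F_u = 58 ksi): end bolts L_c = 1.3125 − 0.6875/2 = 0.96875, R_n = min(1.2×0.96875×0.25×58, 2.4×0.625×0.25×58) = 16.856 kips/bolt; interior L_c = 2.1875 − 0.6875 = 1.5, R_n = 21.75 kips/bolt. φR_n = 0.75 × (2×16.856 + 4×21.75) = 90.5 kips.
Governing: min(116.0, 90.5) = 90.5 kips → bearing.

90.5 kips (bearing governs)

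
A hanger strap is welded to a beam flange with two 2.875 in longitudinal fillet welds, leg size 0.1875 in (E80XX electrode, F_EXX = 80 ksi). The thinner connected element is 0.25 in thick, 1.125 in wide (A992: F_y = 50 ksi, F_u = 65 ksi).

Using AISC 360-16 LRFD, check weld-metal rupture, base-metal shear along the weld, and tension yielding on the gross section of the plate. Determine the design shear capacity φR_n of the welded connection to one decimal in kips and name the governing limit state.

Weld metal: throat = 0.707×0.1875 = 0.13256 in, L = 2×2.875 = 5.75 in. φR_n = 0.75 × 0.6 × 80 × 0.13256 × 5.75 = 27.4 kips.
Base metal shear (0.25 in plate): yield φR_n = 1.0×0.6×50×0.25×5.75 = 43.1 kips; rupture φR_n = 0.75×0.6×65×0.25×5.75 = 42.0 kips; take 42.0 kips (rupture).
Tension yield (gross): A_g = 1.125×0.25 = 0.28125 in². φR_n = 0.90 × 50 × 0.28125 = 12.7 kips.
Governing: min(27.4, 42.0, 12.7) = 12.7 kips → gross-section yield.

12.7 kips (gross-section yield governs)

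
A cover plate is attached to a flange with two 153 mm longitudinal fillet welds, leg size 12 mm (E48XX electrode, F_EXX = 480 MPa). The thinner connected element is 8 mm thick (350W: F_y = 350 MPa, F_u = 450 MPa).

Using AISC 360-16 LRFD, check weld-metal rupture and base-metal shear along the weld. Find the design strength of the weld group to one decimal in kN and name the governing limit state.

Weld metal: throat = 0.707×12 = 8.484 mm, L = 2×153 = 306 mm. φR_n = 0.75 × 0.6 × 480 × 8.484 × 306 = 560.8 kN.
Base metal shear (8 mm plate): yield φR_n = 1.0×0.6×350×8×306 = 514.1 kN; rupture φR_n = 0.75×0.6×450×8×306 = 495.7 kN; take 495.7 kN (rupture).
Governing: min(560.8, 495.7) = 495.7 kN → base-metal shear.

495.7 kN (base-metal shear governs)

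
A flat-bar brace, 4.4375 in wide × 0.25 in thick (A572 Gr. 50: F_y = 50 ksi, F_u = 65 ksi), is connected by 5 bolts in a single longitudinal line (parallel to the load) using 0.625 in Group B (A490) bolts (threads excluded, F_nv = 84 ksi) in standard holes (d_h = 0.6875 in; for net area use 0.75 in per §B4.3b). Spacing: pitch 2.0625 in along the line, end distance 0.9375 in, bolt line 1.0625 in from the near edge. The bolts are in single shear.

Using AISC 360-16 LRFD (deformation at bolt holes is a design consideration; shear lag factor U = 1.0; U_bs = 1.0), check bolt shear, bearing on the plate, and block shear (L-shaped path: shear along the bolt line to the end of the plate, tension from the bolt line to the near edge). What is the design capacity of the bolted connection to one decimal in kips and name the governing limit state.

50.9 kips (block shear governs)

Bolt shear: A_b = π(0.625)²/4 = 0.3068 in². φR_n = 0.75 × 84 × 0.3068 × 5 × 1 = 96.6 kips.
Bearing (0.25 in plate, F_u = 65 ksi): end bolts L_c = 0.9375 − 0.6875/2 = 0.59375, R_n = min(1.2×0.59375×0.25×65, 2.4×0.625×0.25×65) = 11.578 kips/bolt; interior L_c = 2.0625 − 0.6875 = 1.375, R_n = 24.375 kips/bolt. φR_n = 0.75 × (1×11.578 + 4×24.375) = 81.8 kips.
Block shear: shear path 1×[0.9375+4×2.0625] = 1×9.1875 in, A_gv = 2.2969, A_nv = 1×(9.1875 − 4.5×0.75)×0.25 = 1.4531 in²; tension to near edge: (1.0625 − 0.5×0.75)×0.25 = 0.17188 in². R_n = min(0.6×65×1.4531, 0.6×50×2.2969) + 1.0×65×0.17188 = min(56.671, 68.907) + 11.172 = 67.843 kips. φR_n = 0.75 × 67.843 = 50.9 kips.
Governing: min(96.6, 81.8, 50.9) = 50.9 kips → block shear.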